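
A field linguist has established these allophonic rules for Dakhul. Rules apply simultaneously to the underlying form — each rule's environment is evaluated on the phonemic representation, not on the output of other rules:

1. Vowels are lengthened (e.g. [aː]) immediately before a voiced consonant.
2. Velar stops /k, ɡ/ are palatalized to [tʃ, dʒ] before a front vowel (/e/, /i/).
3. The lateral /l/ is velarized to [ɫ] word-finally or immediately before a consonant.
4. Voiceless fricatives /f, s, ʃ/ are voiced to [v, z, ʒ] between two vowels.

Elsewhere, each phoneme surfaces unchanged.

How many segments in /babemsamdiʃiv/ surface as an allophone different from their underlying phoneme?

Segments that undergo a rule: /a/ → [aː] (rule 1); /e/ → [eː] (rule 1); /a/ → [aː] (rule 1); /ʃ/ → [ʒ] (rule 4); /i/ → [iː] (rule 1).
All other segments surface unchanged.

5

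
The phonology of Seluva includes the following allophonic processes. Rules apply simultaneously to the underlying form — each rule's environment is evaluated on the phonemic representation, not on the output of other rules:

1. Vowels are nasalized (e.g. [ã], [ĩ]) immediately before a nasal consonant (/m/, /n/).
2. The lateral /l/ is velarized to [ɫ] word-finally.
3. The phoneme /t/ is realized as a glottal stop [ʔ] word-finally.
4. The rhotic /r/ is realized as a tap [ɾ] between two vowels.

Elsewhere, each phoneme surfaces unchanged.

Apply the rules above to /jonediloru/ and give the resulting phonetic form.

[jõnediloɾu]

/j/ — not in any rule's target class → [j].
/o/ (between /j/ and /n/): before a nasal consonant, so rule 1 applies → [õ].
/n/ stays [n].
/e/ (between /n/ and /d/) is in the target of rule 1 but the environment (before a nasal consonant) is not met → [e].
/d/ (between /e/ and /i/) is unaffected → [d].
/i/ — between /d/ and /l/; rule 1 does not apply here → [i].
/l/ — between /i/ and /o/; rule 2 does not apply here → [l].
/o/ — between /l/ and /r/; rule 1 does not apply here → [o].
/r/ meets the environment for rule 4 (between two vowels) → [ɾ].
/u/ (word-final) is in the target of rule 1 but the environment (before a nasal consonant) is not met → [u].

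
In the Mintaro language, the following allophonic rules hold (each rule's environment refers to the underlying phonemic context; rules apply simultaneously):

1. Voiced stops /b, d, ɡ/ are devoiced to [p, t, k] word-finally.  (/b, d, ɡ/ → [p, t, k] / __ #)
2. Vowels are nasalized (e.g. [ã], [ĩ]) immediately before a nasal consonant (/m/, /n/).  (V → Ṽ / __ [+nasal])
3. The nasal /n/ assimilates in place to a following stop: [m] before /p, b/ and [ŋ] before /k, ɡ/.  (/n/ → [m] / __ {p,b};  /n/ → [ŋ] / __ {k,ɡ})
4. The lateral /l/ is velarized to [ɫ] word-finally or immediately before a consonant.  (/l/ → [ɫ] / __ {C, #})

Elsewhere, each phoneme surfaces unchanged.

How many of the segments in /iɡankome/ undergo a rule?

3

Segments that undergo a rule: /a/ → [ã] (rule 2); /n/ → [ŋ] (rule 3); /o/ → [õ] (rule 2).
All other segments surface unchanged.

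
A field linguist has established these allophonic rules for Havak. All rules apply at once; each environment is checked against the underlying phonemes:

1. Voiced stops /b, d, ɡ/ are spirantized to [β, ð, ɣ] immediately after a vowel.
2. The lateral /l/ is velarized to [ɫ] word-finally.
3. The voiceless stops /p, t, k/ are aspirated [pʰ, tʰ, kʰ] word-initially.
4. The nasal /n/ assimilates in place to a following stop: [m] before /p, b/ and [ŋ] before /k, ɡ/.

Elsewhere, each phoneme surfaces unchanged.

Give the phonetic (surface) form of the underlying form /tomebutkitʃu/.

[tʰomeβutkitʃu]

/t/ meets the environment for rule 3 (word-initially) → [tʰ].
/o/ — not in any rule's target class → [o].
/m/ — not in any rule's target class → [m].
/e/ (between /m/ and /b/) is unaffected → [e].
/b/ — between /e/ and /u/, immediately after a vowel — surfaces as [β] (rule 1).
/u/ (between /b/ and /t/) is unaffected → [u].
/t/ (between /u/ and /k/) is in the target of rule 3 but the environment (word-initially) is not met → [t].
/k/ — between /t/ and /i/; rule 3 does not apply here → [k].
/i/ (between /k/ and /t/) is unaffected → [i].
/t/ (between /i/ and /ʃ/) fails the environment for rule 3, so it stays [t].
/ʃ/ — not in any rule's target class → [ʃ].
/u/ stays [u].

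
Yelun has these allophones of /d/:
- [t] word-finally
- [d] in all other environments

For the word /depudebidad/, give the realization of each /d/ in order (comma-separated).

Occurrence 1 (position 1): no conditioning environment matches → elsewhere allophone [d].
Occurrence 2 (position 5): no conditioning environment matches → elsewhere allophone [d].
Occurrence 3 (position 9): no conditioning environment matches → elsewhere allophone [d].
Occurrence 4 (position 11): word-finally → [t].

[d], [d], [d], [t]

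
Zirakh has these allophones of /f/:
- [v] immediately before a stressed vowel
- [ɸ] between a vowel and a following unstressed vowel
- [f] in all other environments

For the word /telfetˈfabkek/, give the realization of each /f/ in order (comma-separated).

Occurrence 1 (position 4): no conditioning environment matches → elsewhere allophone [f].
Occurrence 2 (position 7): immediately before a stressed vowel → [v].

[f], [v]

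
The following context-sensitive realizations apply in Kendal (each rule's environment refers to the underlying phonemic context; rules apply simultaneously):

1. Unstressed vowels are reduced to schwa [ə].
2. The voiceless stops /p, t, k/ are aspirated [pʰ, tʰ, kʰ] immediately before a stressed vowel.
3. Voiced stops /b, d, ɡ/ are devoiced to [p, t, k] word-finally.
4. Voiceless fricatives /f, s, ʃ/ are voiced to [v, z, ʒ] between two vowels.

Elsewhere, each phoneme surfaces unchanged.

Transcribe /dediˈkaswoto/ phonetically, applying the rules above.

/d/ — word-initial; rule 3 does not apply here → [d].
/e/ meets the environment for rule 1 (in an unstressed syllable) → [ə].
/d/ — between /e/ and /i/; rule 3 does not apply here → [d].
/i/ (between /d/ and /k/): in an unstressed syllable, so rule 1 applies → [ə].
/k/ meets the environment for rule 2 (immediately before a stressed vowel) → [kʰ].
/a/ (between /k/ and /s/) is in the target of rule 1 but the environment (in an unstressed syllable) is not met → [a].
/s/ (between /a/ and /w/) is in the target of rule 4 but the environment (between two vowels) is not met → [s].
/w/ stays [w].
/o/ meets the environment for rule 1 (in an unstressed syllable) → [ə].
/t/ — between /o/ and /o/; rule 2 does not apply here → [t].
/o/ (word-final) occurs in an unstressed syllable → [ə] by rule 1.

[dədəˈkʰaswətə]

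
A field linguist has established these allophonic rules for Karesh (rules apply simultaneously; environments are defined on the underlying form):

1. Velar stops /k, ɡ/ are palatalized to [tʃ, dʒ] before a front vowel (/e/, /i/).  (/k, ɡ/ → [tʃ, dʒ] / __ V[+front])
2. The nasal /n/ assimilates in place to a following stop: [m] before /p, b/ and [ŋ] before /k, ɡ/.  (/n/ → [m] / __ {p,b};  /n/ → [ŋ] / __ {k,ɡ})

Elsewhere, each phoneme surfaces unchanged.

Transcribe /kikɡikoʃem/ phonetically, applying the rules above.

/k/ meets the environment for rule 1 (before a front vowel) → [tʃ].
/i/ (between /k/ and /k/) is unaffected → [i].
/k/ (between /i/ and /ɡ/) fails the environment for rule 1, so it stays [k].
Rule 1 applies to /ɡ/ (between /k/ and /i/: before a front vowel) → [dʒ].
/i/ (between /ɡ/ and /k/): no rule targets it → [i].
/k/ (between /i/ and /o/): rule 1 targets it, but not before a front vowel → unchanged [k].
/o/ stays [o].
/ʃ/ stays [ʃ].
/e/ stays [e].
/m/ — not in any rule's target class → [m].

[tʃikdʒikoʃem]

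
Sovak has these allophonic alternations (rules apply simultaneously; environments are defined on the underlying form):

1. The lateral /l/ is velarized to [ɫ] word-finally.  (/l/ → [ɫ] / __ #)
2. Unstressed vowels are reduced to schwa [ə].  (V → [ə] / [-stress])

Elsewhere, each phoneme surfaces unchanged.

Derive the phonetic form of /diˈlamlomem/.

/d/ (word-initial) is unaffected → [d].
/i/ meets the environment for rule 2 (in an unstressed syllable) → [ə].
/l/ — between /i/ and /a/; rule 1 does not apply here → [l].
/a/ — between /l/ and /m/; rule 2 does not apply here → [a].
/m/ — not in any rule's target class → [m].
/l/ (between /m/ and /o/) is in the target of rule 1 but the environment (word-finally) is not met → [l].
/o/ meets the environment for rule 2 (in an unstressed syllable) → [ə].
/m/ (between /o/ and /e/): no rule targets it → [m].
Rule 2 applies to /e/ (between /m/ and /m/: in an unstressed syllable) → [ə].
/m/ stays [m].

[dəˈlamləməm]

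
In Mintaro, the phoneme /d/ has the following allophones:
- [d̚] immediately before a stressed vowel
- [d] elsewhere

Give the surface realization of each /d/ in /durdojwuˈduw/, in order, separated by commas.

[d], [d], [d̚]

Occurrence 1 (position 1): no conditioning environment matches → elsewhere allophone [d].
Occurrence 2 (position 4): no conditioning environment matches → elsewhere allophone [d].
Occurrence 3 (position 9): immediately before a stressed vowel → [d̚].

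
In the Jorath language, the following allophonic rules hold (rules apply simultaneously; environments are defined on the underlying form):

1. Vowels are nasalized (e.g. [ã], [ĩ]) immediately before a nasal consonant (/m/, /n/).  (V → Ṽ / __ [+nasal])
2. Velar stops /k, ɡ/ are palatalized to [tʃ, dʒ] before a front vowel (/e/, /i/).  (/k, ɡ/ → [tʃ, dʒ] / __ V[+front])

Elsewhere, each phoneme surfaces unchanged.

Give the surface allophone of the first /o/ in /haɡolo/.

/o/ (between /ɡ/ and /l/): rule 1 targets it, but not before a nasal consonant → unchanged [o].

[o]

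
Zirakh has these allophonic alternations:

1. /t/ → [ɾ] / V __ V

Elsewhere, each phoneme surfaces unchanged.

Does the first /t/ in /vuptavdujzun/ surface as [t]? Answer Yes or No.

/t/ — between /p/ and /a/; rule 1 does not apply here → [t].
The actual realization is [t], which matches [t].

Yes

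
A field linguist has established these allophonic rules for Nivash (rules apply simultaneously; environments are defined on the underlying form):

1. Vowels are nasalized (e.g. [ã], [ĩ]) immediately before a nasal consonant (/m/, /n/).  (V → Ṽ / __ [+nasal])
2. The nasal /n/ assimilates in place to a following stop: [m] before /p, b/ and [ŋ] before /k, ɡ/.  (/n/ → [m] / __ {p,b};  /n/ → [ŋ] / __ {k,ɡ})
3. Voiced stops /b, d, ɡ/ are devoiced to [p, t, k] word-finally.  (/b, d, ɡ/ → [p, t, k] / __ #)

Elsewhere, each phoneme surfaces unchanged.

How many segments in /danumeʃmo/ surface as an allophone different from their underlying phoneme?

Segments that undergo a rule: /a/ → [ã] (rule 1); /u/ → [ũ] (rule 1).
All other segments surface unchanged.

2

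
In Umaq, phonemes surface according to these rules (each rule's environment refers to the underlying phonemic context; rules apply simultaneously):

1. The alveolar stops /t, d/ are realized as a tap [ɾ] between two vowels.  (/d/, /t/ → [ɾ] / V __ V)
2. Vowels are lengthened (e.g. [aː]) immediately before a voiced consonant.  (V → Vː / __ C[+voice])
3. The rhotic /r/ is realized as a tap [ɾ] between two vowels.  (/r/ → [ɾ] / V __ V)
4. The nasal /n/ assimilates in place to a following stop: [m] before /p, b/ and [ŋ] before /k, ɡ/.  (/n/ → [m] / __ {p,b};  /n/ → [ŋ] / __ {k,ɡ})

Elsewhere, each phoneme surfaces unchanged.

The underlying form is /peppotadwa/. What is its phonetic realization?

/p/ stays [p].
/e/ — between /p/ and /p/; rule 2 does not apply here → [e].
/p/ (between /e/ and /p/): no rule targets it → [p].
/p/ stays [p].
/o/ (between /p/ and /t/): rule 2 targets it, but not before a voiced consonant → unchanged [o].
/t/ — between /o/ and /a/, between two vowels — surfaces as [ɾ] (rule 1).
/a/ meets the environment for rule 2 (before a voiced consonant) → [aː].
/d/ (between /a/ and /w/) fails the environment for rule 1, so it stays [d].
/w/ — not in any rule's target class → [w].
/a/ — word-final; rule 2 does not apply here → [a].

[peppoɾaːdwa]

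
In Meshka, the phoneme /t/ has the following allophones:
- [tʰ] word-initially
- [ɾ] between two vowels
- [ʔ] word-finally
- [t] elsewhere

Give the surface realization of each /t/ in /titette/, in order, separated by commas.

[tʰ], [ɾ], [t], [t]

Occurrence 1 (position 1): word-initially → [tʰ].
Occurrence 2 (position 3): between two vowels → [ɾ].
Occurrence 3 (position 5): no conditioning environment matches → elsewhere allophone [t].
Occurrence 4 (position 6): no conditioning environment matches → elsewhere allophone [t].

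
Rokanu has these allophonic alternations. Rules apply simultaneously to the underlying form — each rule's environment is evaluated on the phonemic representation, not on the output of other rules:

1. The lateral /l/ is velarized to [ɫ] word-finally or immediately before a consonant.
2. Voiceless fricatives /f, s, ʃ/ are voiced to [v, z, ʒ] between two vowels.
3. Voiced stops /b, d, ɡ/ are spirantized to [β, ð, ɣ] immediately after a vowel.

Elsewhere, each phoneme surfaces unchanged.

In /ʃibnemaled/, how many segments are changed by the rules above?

Segments that undergo a rule: /b/ → [β] (rule 3); /d/ → [ð] (rule 3).
All other segments surface unchanged.

2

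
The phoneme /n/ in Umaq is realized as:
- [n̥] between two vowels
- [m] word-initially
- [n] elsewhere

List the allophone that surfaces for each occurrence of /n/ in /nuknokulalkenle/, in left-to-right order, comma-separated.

[m], [n], [n]

Occurrence 1 (position 1): word-initially → [m].
Occurrence 2 (position 4): no conditioning environment matches → elsewhere allophone [n].
Occurrence 3 (position 13): no conditioning environment matches → elsewhere allophone [n].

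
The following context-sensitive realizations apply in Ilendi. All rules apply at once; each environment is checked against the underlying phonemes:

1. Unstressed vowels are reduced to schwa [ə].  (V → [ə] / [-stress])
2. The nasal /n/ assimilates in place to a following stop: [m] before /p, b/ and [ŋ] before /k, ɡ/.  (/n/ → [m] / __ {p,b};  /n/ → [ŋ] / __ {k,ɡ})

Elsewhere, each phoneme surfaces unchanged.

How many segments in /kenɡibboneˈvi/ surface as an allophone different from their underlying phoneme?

Segments that undergo a rule: /e/ → [ə] (rule 1); /n/ → [ŋ] (rule 2); /i/ → [ə] (rule 1); /o/ → [ə] (rule 1); /e/ → [ə] (rule 1).
All other segments surface unchanged.

5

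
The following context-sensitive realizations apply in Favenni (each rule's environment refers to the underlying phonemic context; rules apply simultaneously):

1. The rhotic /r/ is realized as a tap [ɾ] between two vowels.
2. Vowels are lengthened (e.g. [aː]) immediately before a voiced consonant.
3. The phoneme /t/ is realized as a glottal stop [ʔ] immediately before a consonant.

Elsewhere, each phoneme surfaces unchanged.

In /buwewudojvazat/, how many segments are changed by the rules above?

5

Segments that undergo a rule: /u/ → [uː] (rule 2); /e/ → [eː] (rule 2); /u/ → [uː] (rule 2); /o/ → [oː] (rule 2); /a/ → [aː] (rule 2).
All other segments surface unchanged.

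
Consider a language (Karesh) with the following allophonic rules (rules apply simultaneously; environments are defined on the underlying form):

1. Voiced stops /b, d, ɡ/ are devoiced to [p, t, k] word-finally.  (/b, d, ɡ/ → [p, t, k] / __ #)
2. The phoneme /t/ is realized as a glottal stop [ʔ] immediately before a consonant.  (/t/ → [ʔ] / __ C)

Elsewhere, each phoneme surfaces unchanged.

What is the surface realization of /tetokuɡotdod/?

[tetokuɡoʔdot]

/t/ (word-initial): rule 2 targets it, but not immediately before a consonant → unchanged [t].
/e/ — not in any rule's target class → [e].
/t/ — between /e/ and /o/; rule 2 does not apply here → [t].
/o/ (between /t/ and /k/): no rule targets it → [o].
/k/ (between /o/ and /u/): no rule targets it → [k].
/u/ (between /k/ and /ɡ/): no rule targets it → [u].
/ɡ/ — between /u/ and /o/; rule 1 does not apply here → [ɡ].
/o/ (between /ɡ/ and /t/) is unaffected → [o].
/t/ meets the environment for rule 2 (immediately before a consonant) → [ʔ].
/d/ (between /t/ and /o/) is in the target of rule 1 but the environment (word-finally) is not met → [d].
/o/ (between /d/ and /d/): no rule targets it → [o].
/d/ (word-final) occurs word-finally → [t] by rule 1.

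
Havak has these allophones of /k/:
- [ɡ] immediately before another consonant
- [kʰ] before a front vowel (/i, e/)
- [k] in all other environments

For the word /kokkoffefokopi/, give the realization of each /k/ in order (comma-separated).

[k], [ɡ], [k], [k]

Occurrence 1 (position 1): no conditioning environment matches → elsewhere allophone [k].
Occurrence 2 (position 3): immediately before another consonant → [ɡ].
Occurrence 3 (position 4): no conditioning environment matches → elsewhere allophone [k].
Occurrence 4 (position 11): no conditioning environment matches → elsewhere allophone [k].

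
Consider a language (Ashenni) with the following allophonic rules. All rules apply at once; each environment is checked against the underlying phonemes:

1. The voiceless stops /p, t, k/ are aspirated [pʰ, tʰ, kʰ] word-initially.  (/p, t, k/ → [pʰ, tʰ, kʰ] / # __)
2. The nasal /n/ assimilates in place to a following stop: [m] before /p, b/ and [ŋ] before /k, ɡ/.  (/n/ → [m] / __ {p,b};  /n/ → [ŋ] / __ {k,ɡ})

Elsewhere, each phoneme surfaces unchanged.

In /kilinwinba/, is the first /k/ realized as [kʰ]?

/k/ meets the environment for rule 1 (word-initially) → [kʰ].
The actual realization is [kʰ], which matches [kʰ].

Yes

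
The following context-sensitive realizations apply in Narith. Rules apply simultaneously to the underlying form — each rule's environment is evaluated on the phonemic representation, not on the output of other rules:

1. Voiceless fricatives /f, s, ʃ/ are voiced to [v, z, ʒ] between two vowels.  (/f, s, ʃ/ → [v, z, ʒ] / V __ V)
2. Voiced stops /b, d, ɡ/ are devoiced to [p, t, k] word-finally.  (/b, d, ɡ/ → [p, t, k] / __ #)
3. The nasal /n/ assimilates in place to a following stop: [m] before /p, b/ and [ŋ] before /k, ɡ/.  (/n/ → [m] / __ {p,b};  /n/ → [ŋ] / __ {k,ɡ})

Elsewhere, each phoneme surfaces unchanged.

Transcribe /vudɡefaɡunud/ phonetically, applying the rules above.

/v/ — not in any rule's target class → [v].
/u/ — not in any rule's target class → [u].
/d/ (between /u/ and /ɡ/) is in the target of rule 2 but the environment (word-finally) is not met → [d].
/ɡ/ (between /d/ and /e/): rule 2 targets it, but not word-finally → unchanged [ɡ].
/e/ (between /ɡ/ and /f/) is unaffected → [e].
/f/ (between /e/ and /a/) occurs between two vowels → [v] by rule 1.
/a/ — not in any rule's target class → [a].
/ɡ/ (between /a/ and /u/) fails the environment for rule 2, so it stays [ɡ].
/u/ (between /ɡ/ and /n/): no rule targets it → [u].
/n/ (between /u/ and /u/): rule 3 targets it, but not before a labial or velar stop → unchanged [n].
/u/ stays [u].
/d/ — word-final, word-finally — surfaces as [t] (rule 2).

[vudɡevaɡunut]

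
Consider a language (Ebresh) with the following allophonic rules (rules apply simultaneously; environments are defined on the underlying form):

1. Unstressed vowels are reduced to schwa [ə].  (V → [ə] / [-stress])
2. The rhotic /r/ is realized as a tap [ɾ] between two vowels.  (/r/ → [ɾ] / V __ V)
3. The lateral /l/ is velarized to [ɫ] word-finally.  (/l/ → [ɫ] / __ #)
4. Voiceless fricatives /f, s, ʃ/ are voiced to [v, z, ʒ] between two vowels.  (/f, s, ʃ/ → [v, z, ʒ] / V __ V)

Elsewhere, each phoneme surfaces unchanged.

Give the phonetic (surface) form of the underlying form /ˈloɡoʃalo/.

/l/ — word-initial; rule 3 does not apply here → [l].
/o/ (between /l/ and /ɡ/): rule 1 targets it, but not in an unstressed syllable → unchanged [o].
/ɡ/ stays [ɡ].
/o/ — between /ɡ/ and /ʃ/, in an unstressed syllable — surfaces as [ə] (rule 1).
Rule 4 applies to /ʃ/ (between /o/ and /a/: between two vowels) → [ʒ].
/a/ (between /ʃ/ and /l/): in an unstressed syllable, so rule 1 applies → [ə].
/l/ (between /a/ and /o/): rule 3 targets it, but not word-finally → unchanged [l].
/o/ meets the environment for rule 1 (in an unstressed syllable) → [ə].

[ˈloɡəʒələ]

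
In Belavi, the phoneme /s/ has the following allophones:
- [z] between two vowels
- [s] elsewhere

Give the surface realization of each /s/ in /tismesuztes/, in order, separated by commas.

Occurrence 1 (position 3): no conditioning environment matches → elsewhere allophone [s].
Occurrence 2 (position 6): between two vowels → [z].
Occurrence 3 (position 11): no conditioning environment matches → elsewhere allophone [s].

[s], [z], [s]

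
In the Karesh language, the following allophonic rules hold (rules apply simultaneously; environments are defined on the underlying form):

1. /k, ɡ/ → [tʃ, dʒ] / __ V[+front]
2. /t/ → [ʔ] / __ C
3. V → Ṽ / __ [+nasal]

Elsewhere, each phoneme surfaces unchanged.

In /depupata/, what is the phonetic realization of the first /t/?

[t]

/t/ — between /a/ and /a/; rule 2 does not apply here → [t].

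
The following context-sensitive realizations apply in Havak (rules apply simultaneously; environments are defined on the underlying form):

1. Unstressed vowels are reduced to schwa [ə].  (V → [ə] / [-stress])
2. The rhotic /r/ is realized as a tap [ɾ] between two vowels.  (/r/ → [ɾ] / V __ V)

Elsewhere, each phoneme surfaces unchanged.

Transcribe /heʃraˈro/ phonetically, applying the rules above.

[həʃrəˈɾo]

/h/ stays [h].
/e/ meets the environment for rule 1 (in an unstressed syllable) → [ə].
/ʃ/ stays [ʃ].
/r/ (between /ʃ/ and /a/): rule 2 targets it, but not between two vowels → unchanged [r].
Rule 1 applies to /a/ (between /r/ and /r/: in an unstressed syllable) → [ə].
Rule 2 applies to /r/ (between /a/ and /o/: between two vowels) → [ɾ].
/o/ — word-final; rule 1 does not apply here → [o].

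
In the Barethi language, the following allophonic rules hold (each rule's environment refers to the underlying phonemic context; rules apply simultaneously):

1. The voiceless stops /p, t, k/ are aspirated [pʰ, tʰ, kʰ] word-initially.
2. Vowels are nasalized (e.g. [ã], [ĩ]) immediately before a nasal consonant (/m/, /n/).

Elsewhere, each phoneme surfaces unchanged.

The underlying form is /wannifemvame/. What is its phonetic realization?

/w/ (word-initial) is unaffected → [w].
/a/ (between /w/ and /n/): before a nasal consonant, so rule 2 applies → [ã].
/n/ (between /a/ and /n/) is unaffected → [n].
/n/ (between /n/ and /i/): no rule targets it → [n].
/i/ (between /n/ and /f/): rule 2 targets it, but not before a nasal consonant → unchanged [i].
/f/ (between /i/ and /e/) is unaffected → [f].
/e/ — between /f/ and /m/, before a nasal consonant — surfaces as [ẽ] (rule 2).
/m/ (between /e/ and /v/) is unaffected → [m].
/v/ (between /m/ and /a/) is unaffected → [v].
/a/ — between /v/ and /m/, before a nasal consonant — surfaces as [ã] (rule 2).
/m/ (between /a/ and /e/) is unaffected → [m].
/e/ (word-final) fails the environment for rule 2, so it stays [e].

[wãnnifẽmvãme]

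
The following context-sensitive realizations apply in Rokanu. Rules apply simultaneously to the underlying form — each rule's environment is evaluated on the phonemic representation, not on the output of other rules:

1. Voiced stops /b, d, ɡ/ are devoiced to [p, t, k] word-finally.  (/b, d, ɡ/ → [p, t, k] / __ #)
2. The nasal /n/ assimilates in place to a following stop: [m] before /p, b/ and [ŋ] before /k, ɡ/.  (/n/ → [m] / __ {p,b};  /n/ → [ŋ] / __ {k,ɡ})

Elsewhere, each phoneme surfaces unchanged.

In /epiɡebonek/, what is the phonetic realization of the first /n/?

[n]

/n/ — between /o/ and /e/; rule 2 does not apply here → [n].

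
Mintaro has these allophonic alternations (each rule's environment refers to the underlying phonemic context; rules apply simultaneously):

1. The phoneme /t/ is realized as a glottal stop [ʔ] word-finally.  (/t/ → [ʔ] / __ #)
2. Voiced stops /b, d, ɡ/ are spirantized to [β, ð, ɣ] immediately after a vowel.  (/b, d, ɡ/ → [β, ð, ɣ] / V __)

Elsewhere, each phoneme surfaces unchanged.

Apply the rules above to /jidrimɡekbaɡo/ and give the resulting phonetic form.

[jiðrimɡekbaɣo]

/j/ stays [j].
/i/ (between /j/ and /d/): no rule targets it → [i].
/d/ (between /i/ and /r/) occurs immediately after a vowel → [ð] by rule 2.
/r/ (between /d/ and /i/): no rule targets it → [r].
/i/ — not in any rule's target class → [i].
/m/ (between /i/ and /ɡ/) is unaffected → [m].
/ɡ/ (between /m/ and /e/) fails the environment for rule 2, so it stays [ɡ].
/e/ — not in any rule's target class → [e].
/k/ stays [k].
/b/ (between /k/ and /a/): rule 2 targets it, but not immediately after a vowel → unchanged [b].
/a/ (between /b/ and /ɡ/): no rule targets it → [a].
/ɡ/ — between /a/ and /o/, immediately after a vowel — surfaces as [ɣ] (rule 2).
/o/ (word-final) is unaffected → [o].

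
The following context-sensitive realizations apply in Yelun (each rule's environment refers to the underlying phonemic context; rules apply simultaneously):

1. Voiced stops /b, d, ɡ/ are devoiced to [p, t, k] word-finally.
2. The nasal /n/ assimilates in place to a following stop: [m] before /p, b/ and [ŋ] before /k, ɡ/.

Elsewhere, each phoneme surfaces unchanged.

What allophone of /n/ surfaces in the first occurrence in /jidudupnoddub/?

/n/ (between /p/ and /o/): rule 2 targets it, but not before a labial or velar stop → unchanged [n].

[n]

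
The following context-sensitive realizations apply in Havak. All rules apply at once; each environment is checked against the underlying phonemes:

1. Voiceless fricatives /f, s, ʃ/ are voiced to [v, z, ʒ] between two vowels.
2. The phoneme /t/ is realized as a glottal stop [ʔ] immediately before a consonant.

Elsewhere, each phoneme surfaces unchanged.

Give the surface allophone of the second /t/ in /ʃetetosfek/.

[t]

/t/ (between /e/ and /o/) fails the environment for rule 2, so it stays [t].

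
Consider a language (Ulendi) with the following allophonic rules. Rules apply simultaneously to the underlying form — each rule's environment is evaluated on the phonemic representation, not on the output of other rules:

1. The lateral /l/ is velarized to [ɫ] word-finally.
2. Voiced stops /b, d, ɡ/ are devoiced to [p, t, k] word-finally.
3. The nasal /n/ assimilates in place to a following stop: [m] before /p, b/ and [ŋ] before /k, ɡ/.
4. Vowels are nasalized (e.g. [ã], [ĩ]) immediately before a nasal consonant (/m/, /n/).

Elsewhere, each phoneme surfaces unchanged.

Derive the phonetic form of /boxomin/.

/b/ — word-initial; rule 2 does not apply here → [b].
/o/ — between /b/ and /x/; rule 4 does not apply here → [o].
/x/ (between /o/ and /o/): no rule targets it → [x].
/o/ — between /x/ and /m/, before a nasal consonant — surfaces as [õ] (rule 4).
/m/ stays [m].
Rule 4 applies to /i/ (between /m/ and /n/: before a nasal consonant) → [ĩ].
/n/ (word-final) is in the target of rule 3 but the environment (before a labial or velar stop) is not met → [n].

[boxõmĩn]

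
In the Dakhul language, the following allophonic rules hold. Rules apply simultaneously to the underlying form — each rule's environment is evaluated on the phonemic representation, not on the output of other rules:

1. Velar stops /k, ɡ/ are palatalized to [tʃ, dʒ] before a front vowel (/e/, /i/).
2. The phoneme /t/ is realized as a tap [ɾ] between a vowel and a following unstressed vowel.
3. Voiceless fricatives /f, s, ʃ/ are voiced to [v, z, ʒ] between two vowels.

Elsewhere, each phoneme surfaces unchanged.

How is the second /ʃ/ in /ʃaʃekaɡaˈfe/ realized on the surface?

[ʒ]

Rule 3 applies to /ʃ/ (between /a/ and /e/: between two vowels) → [ʒ].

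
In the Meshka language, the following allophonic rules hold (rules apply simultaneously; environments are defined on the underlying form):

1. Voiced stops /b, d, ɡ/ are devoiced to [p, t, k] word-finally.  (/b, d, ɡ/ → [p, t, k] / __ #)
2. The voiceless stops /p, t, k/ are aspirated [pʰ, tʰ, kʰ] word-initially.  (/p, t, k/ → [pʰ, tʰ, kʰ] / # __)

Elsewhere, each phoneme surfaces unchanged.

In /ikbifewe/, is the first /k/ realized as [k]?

Yes

/k/ (between /i/ and /b/) is in the target of rule 2 but the environment (word-initially) is not met → [k].
The actual realization is [k], which matches [k].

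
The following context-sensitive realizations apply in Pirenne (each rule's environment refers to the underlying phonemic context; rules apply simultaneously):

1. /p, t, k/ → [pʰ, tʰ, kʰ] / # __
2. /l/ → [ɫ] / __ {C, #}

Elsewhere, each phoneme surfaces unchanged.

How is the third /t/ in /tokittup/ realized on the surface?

/t/ — between /t/ and /u/; rule 1 does not apply here → [t].

[t]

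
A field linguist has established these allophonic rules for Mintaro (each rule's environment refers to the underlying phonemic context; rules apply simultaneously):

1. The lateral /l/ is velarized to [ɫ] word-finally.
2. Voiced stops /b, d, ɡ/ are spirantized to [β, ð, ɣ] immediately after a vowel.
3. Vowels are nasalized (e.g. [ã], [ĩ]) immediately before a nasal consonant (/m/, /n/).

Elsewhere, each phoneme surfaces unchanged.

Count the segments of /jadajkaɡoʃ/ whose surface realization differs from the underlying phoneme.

2

Segments that undergo a rule: /d/ → [ð] (rule 2); /ɡ/ → [ɣ] (rule 2).
All other segments surface unchanged.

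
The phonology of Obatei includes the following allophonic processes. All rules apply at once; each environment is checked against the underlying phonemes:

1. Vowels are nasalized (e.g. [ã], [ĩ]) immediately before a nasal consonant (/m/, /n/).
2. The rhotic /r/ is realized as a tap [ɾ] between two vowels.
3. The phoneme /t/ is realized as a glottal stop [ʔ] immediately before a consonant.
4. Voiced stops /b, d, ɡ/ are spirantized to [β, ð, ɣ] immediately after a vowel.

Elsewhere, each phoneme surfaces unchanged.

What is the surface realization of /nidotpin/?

[niðoʔpĩn]

/n/ (word-initial): no rule targets it → [n].
/i/ (between /n/ and /d/): rule 1 targets it, but not before a nasal consonant → unchanged [i].
Rule 4 applies to /d/ (between /i/ and /o/: immediately after a vowel) → [ð].
/o/ — between /d/ and /t/; rule 1 does not apply here → [o].
/t/ meets the environment for rule 3 (immediately before a consonant) → [ʔ].
/p/ (between /t/ and /i/) is unaffected → [p].
Rule 1 applies to /i/ (between /p/ and /n/: before a nasal consonant) → [ĩ].
/n/ stays [n].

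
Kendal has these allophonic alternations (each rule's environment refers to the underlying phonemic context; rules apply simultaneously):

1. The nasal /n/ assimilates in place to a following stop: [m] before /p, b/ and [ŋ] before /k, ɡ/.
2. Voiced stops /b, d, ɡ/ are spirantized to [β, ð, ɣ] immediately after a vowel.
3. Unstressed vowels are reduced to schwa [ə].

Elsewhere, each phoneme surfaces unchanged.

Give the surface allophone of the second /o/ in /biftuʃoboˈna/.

/o/ (between /b/ and /n/) occurs in an unstressed syllable → [ə] by rule 3.

[ə]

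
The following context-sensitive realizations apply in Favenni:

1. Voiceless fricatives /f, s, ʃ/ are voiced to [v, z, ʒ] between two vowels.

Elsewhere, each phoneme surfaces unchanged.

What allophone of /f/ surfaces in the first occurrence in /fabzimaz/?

/f/ (word-initial) fails the environment for rule 1, so it stays [f].

[f]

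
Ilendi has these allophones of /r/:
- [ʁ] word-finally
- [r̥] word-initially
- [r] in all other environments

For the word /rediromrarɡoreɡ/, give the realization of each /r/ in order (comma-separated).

[r̥], [r], [r], [r], [r]

Occurrence 1 (position 1): word-initially → [r̥].
Occurrence 2 (position 5): no conditioning environment matches → elsewhere allophone [r].
Occurrence 3 (position 8): no conditioning environment matches → elsewhere allophone [r].
Occurrence 4 (position 10): no conditioning environment matches → elsewhere allophone [r].
Occurrence 5 (position 13): no conditioning environment matches → elsewhere allophone [r].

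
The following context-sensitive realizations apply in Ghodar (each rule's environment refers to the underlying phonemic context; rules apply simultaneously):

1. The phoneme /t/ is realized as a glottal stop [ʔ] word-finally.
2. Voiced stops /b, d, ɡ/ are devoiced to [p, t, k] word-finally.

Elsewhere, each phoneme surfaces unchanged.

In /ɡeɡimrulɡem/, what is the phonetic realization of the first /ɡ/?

/ɡ/ (word-initial): rule 2 targets it, but not word-finally → unchanged [ɡ].

[ɡ]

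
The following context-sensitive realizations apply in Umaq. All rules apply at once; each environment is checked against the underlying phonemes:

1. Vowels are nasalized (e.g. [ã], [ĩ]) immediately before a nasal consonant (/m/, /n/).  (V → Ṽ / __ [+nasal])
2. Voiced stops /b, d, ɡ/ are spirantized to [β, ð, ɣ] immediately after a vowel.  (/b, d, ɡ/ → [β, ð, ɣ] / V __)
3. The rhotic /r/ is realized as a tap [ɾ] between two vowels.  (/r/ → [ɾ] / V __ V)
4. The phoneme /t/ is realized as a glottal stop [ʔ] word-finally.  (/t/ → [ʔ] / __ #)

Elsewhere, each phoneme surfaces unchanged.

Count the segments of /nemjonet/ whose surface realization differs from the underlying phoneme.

Segments that undergo a rule: /e/ → [ẽ] (rule 1); /o/ → [õ] (rule 1); /t/ → [ʔ] (rule 4).
All other segments surface unchanged.

3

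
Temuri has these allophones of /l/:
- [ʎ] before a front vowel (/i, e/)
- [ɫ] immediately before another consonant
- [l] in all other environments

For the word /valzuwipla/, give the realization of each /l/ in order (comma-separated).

Occurrence 1 (position 3): immediately before another consonant → [ɫ].
Occurrence 2 (position 9): no conditioning environment matches → elsewhere allophone [l].

[ɫ], [l]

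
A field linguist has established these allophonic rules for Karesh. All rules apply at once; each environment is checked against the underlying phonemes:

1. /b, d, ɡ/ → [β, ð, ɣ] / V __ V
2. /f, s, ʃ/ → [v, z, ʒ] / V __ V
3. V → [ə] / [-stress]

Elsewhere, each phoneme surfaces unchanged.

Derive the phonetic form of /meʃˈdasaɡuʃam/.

[məʃˈdazəɣəʒəm]

/m/ (word-initial) is unaffected → [m].
/e/ (between /m/ and /ʃ/): in an unstressed syllable, so rule 3 applies → [ə].
/ʃ/ (between /e/ and /d/) fails the environment for rule 2, so it stays [ʃ].
/d/ (between /ʃ/ and /a/): rule 1 targets it, but not between two vowels → unchanged [d].
/a/ — between /d/ and /s/; rule 3 does not apply here → [a].
Rule 2 applies to /s/ (between /a/ and /a/: between two vowels) → [z].
/a/ (between /s/ and /ɡ/) occurs in an unstressed syllable → [ə] by rule 3.
/ɡ/ (between /a/ and /u/) occurs between two vowels → [ɣ] by rule 1.
/u/ meets the environment for rule 3 (in an unstressed syllable) → [ə].
/ʃ/ (between /u/ and /a/) occurs between two vowels → [ʒ] by rule 2.
/a/ (between /ʃ/ and /m/) occurs in an unstressed syllable → [ə] by rule 3.
/m/ (word-final): no rule targets it → [m].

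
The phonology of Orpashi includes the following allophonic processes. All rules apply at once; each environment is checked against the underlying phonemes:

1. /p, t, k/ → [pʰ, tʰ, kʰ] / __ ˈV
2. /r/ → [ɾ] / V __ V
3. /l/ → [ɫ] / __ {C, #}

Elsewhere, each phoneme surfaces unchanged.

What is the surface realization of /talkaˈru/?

/t/ (word-initial) is in the target of rule 1 but the environment (immediately before a stressed vowel) is not met → [t].
/a/ (between /t/ and /l/): no rule targets it → [a].
/l/ (between /a/ and /k/) occurs word-finally or immediately before a consonant → [ɫ] by rule 3.
/k/ (between /l/ and /a/) fails the environment for rule 1, so it stays [k].
/a/ (between /k/ and /r/) is unaffected → [a].
/r/ meets the environment for rule 2 (between two vowels) → [ɾ].
/u/ (word-final) is unaffected → [u].

[taɫkaˈɾu]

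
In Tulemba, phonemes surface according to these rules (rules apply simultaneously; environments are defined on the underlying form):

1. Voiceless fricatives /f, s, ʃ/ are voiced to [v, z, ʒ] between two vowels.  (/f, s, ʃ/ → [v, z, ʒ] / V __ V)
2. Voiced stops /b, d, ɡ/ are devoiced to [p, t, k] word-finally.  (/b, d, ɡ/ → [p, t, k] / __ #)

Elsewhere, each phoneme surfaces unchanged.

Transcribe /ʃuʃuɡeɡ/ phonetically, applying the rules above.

/ʃ/ (word-initial): rule 1 targets it, but not between two vowels → unchanged [ʃ].
/u/ (between /ʃ/ and /ʃ/) is unaffected → [u].
/ʃ/ (between /u/ and /u/): between two vowels, so rule 1 applies → [ʒ].
/u/ stays [u].
/ɡ/ — between /u/ and /e/; rule 2 does not apply here → [ɡ].
/e/ (between /ɡ/ and /ɡ/) is unaffected → [e].
/ɡ/ — word-final, word-finally — surfaces as [k] (rule 2).

[ʃuʒuɡek]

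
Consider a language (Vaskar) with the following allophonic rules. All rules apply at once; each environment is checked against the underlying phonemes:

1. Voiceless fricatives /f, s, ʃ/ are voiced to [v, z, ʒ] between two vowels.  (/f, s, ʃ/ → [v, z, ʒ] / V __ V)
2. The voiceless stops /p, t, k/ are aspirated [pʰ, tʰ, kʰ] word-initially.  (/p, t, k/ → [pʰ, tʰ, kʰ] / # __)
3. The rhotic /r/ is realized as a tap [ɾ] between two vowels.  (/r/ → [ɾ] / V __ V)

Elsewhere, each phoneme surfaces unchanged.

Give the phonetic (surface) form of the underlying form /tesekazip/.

[tʰezekazip]

/t/ meets the environment for rule 2 (word-initially) → [tʰ].
/e/ stays [e].
/s/ — between /e/ and /e/, between two vowels — surfaces as [z] (rule 1).
/e/ — not in any rule's target class → [e].
/k/ (between /e/ and /a/): rule 2 targets it, but not word-initially → unchanged [k].
/a/ — not in any rule's target class → [a].
/z/ (between /a/ and /i/): no rule targets it → [z].
/i/ — not in any rule's target class → [i].
/p/ (word-final): rule 2 targets it, but not word-initially → unchanged [p].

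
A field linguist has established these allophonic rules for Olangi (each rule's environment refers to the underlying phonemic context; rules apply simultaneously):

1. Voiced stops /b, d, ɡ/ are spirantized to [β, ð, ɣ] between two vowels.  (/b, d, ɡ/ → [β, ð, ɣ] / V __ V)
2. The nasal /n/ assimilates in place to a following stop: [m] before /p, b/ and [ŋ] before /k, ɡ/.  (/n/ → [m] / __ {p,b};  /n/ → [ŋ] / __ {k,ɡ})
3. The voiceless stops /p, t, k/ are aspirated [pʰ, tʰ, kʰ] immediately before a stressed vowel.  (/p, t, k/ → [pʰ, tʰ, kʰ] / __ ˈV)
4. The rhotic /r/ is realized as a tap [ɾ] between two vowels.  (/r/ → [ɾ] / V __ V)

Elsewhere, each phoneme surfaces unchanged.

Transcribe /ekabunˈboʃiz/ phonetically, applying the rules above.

/e/ (word-initial) is unaffected → [e].
/k/ (between /e/ and /a/): rule 3 targets it, but not immediately before a stressed vowel → unchanged [k].
/a/ stays [a].
/b/ (between /a/ and /u/): between two vowels, so rule 1 applies → [β].
/u/ (between /b/ and /n/): no rule targets it → [u].
/n/ meets the environment for rule 2 (before a labial or velar stop) → [m].
/b/ (between /n/ and /o/): rule 1 targets it, but not between two vowels → unchanged [b].
/o/ (between /b/ and /ʃ/) is unaffected → [o].
/ʃ/ (between /o/ and /i/): no rule targets it → [ʃ].
/i/ (between /ʃ/ and /z/): no rule targets it → [i].
/z/ (word-final) is unaffected → [z].

[ekaβumˈboʃiz]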